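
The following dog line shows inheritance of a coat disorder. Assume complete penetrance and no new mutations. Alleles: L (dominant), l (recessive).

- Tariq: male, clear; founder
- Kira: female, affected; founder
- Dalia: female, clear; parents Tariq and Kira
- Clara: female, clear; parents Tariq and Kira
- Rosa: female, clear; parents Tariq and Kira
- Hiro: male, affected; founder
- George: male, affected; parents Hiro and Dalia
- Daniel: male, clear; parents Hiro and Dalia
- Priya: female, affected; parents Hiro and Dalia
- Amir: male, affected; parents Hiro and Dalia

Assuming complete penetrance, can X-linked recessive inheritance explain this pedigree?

Yes

A consistent assignment under X-linked recessive exists: Tariq X^L Y, Kira X^l X^l, Dalia X^L X^l, Clara X^L X^l, Rosa X^L X^l, Hiro X^l Y, George X^l Y, Daniel X^L Y, Priya X^l X^l, Amir X^l Y.
In this assignment every recorded phenotype matches its genotype and every non-founder's genotype is obtainable from its parents' genotypes, so the pedigree is consistent.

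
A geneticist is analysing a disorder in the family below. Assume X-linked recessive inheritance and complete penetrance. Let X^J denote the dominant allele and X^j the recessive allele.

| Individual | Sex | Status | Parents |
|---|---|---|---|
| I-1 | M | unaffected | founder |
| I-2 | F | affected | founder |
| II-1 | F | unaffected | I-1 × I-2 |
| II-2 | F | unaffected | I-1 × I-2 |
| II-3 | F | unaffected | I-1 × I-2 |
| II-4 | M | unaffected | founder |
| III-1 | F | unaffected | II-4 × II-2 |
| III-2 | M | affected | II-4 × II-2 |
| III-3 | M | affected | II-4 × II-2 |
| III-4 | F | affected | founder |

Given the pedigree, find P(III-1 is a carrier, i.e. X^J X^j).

II-4 is unaffected, so II-4 is X^J Y.
II-2 is unaffected so carries J and received j from I-2 (X^j X^j), so II-2 is X^J X^j.
Their cross gives offspring ratios 1/2 X^J X^J : 1/2 X^J X^j. Conditioning on III-1 being unaffected, P(X^J X^j) = 1/2 / 1 = 1/2.

1/2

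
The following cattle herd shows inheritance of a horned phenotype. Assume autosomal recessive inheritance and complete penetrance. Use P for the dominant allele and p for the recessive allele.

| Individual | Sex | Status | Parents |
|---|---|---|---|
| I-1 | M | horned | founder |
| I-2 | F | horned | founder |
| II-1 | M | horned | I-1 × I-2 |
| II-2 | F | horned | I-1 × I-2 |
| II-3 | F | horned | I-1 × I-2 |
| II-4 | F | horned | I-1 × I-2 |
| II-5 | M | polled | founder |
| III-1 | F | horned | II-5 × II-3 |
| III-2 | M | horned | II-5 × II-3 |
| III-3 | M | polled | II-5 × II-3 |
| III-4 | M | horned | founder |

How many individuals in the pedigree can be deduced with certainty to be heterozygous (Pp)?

2

Obligate heterozygotes: II-5 is polled so carries P and passed p to III-1 (pp), so II-5 is Pp; III-3 is polled so carries P and received p from II-3 (pp), so III-3 is Pp.
Every other individual is either homozygous by phenotype or has at least one consistent homozygous assignment, so the count is 2.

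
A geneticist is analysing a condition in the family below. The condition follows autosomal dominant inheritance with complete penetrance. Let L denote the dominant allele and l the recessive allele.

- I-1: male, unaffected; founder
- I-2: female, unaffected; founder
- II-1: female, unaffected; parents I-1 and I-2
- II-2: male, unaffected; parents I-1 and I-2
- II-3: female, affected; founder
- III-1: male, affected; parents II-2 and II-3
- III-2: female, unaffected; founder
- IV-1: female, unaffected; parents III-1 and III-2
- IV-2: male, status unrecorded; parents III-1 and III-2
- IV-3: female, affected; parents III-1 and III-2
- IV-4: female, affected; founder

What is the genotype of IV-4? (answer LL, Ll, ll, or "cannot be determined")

cannot be determined

IV-4's phenotype allows LL or Ll, and no parent or child forces a single allele at both positions; consistent genotype assignments exist with IV-4 as LL or Ll.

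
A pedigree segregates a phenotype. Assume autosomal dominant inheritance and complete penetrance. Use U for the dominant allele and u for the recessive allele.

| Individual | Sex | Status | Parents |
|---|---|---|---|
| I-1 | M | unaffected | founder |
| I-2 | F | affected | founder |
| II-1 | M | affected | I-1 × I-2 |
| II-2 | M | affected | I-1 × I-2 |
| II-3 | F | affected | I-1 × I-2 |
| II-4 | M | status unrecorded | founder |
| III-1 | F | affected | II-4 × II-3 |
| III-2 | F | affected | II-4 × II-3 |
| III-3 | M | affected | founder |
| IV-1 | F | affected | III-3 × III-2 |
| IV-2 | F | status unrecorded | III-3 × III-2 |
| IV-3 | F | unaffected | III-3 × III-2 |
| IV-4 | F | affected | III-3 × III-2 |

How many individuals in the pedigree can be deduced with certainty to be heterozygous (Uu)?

Obligate heterozygotes: II-1 is affected so carries U and received u from I-1 (uu), so II-1 is Uu; II-2 is affected so carries U and received u from I-1 (uu), so II-2 is Uu; II-3 is affected so carries U and received u from I-1 (uu), so II-3 is Uu; III-2 is affected so carries U and passed u to IV-3 (uu), so III-2 is Uu; III-3 is affected so carries U and passed u to IV-3 (uu), so III-3 is Uu.
Every other individual is either homozygous by phenotype or has at least one consistent homozygous assignment, so the count is 5.

5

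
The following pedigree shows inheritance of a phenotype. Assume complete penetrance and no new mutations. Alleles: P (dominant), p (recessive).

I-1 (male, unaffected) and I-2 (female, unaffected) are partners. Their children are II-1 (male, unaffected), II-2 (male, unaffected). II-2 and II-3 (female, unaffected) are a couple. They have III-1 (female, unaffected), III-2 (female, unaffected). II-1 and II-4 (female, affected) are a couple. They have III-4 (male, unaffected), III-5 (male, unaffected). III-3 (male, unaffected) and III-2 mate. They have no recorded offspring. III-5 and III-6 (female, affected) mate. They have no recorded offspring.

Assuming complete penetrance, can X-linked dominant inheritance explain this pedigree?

Yes

A consistent assignment under X-linked dominant exists: I-1 X^p Y, I-2 X^p X^p, II-1 X^p Y, II-2 X^p Y, II-3 X^p X^p, II-4 X^P X^p, III-1 X^p X^p, III-2 X^p X^p, III-3 X^p Y, III-4 X^p Y, III-5 X^p Y, III-6 X^P X^P.
In this assignment every recorded phenotype matches its genotype and every non-founder's genotype is obtainable from its parents' genotypes, so the pedigree is consistent.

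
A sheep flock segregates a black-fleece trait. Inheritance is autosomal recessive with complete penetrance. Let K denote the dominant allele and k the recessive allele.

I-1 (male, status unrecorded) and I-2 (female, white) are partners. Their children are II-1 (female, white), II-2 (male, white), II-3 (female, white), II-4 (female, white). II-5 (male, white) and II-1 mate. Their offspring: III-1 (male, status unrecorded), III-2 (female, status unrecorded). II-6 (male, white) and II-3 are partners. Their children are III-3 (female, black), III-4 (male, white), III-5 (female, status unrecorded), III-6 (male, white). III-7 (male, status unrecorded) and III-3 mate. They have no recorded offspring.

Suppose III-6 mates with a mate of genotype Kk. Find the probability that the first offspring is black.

II-6 is white so carries K and passed k to III-3 (kk), so II-6 is Kk.
II-3 is white so carries K and passed k to III-3 (kk), so II-3 is Kk.
III-6 is a white offspring of II-6 (Kk) × II-3 (Kk), whose cross gives 1/4 KK : 1/2 Kk : 1/4 kk; conditioning on being white, III-6 is KK with probability 1/3, Kk with probability 2/3.
Summing over parental genotype combinations, P(offspring is black) = 2/3·1/4 = 1/6.

1/6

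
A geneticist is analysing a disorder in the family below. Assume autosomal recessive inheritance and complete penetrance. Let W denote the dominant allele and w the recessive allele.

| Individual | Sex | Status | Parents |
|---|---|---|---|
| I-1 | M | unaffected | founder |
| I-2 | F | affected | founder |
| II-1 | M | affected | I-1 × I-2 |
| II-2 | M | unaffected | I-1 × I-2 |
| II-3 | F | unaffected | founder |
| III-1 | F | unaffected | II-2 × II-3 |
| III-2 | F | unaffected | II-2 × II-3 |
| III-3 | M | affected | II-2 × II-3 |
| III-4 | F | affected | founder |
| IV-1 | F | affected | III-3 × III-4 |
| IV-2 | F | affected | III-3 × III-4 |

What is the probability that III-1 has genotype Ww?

II-2 is unaffected so carries W and received w from I-2 (ww), so II-2 is Ww.
II-3 is unaffected so carries W and passed w to III-3 (ww), so II-3 is Ww.
Their cross gives offspring ratios 1/4 WW : 1/2 Ww : 1/4 ww. Conditioning on III-1 being unaffected, P(Ww) = 1/2 / 3/4 = 2/3.

2/3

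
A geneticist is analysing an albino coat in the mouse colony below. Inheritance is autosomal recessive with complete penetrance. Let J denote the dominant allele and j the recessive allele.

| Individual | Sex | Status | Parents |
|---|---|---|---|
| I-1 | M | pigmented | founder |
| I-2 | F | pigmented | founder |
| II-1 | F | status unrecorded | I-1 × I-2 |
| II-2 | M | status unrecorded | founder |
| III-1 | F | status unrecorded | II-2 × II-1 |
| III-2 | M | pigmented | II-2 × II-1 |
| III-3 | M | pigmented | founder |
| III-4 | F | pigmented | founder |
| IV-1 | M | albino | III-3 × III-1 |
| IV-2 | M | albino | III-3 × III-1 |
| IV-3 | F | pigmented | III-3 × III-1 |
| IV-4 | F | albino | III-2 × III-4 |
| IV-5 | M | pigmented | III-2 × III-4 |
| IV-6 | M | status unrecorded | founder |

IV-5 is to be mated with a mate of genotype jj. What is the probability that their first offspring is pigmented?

2/3

III-2 is pigmented so carries J and passed j to IV-4 (jj), so III-2 is Jj.
III-4 is pigmented so carries J and passed j to IV-4 (jj), so III-4 is Jj.
IV-5 is a pigmented offspring of III-2 (Jj) × III-4 (Jj), whose cross gives 1/4 JJ : 1/2 Jj : 1/4 jj; conditioning on being pigmented, IV-5 is JJ with probability 1/3, Jj with probability 2/3.
Summing over parental genotype combinations, P(offspring is pigmented) = 1/3·1 + 2/3·1/2 = 2/3.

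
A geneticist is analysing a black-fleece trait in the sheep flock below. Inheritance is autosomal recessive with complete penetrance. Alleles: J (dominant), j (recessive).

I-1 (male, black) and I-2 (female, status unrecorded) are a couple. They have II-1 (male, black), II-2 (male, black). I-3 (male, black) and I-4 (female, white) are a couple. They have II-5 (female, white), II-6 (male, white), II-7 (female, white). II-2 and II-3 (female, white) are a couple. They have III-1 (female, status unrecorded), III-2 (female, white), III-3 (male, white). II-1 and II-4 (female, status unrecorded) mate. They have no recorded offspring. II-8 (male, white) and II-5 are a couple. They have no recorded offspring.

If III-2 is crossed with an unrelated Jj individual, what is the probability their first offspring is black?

1/4

III-2 is white so carries J and received j from II-2 (jj), so III-2 is Jj.
The cross gives 1/4 JJ : 1/2 Jj : 1/4 jj, so P(offspring is black) = 1/4.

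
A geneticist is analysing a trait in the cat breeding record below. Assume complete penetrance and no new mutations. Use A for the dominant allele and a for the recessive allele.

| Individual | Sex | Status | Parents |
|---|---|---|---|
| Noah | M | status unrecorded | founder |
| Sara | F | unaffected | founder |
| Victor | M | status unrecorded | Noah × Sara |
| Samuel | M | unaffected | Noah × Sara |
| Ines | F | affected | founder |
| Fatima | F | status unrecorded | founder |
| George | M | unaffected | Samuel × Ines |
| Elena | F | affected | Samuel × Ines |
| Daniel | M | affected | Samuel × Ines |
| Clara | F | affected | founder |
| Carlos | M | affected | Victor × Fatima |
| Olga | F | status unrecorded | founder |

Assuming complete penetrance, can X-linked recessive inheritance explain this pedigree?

No

Under X-linked recessive, George (unaffected, male) cannot arise from Samuel (unaffected) × Ines (affected).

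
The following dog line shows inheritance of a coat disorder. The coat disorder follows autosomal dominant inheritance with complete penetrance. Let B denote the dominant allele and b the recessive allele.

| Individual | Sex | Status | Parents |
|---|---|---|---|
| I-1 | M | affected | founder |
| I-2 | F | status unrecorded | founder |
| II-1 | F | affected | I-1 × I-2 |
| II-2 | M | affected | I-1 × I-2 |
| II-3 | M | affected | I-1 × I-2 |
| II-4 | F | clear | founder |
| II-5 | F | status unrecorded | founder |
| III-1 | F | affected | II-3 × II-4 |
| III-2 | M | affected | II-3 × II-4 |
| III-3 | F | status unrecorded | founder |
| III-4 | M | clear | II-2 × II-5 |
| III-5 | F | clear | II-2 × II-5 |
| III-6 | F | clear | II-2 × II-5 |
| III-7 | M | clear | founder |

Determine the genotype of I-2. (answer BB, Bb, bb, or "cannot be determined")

cannot be determined

I-2's phenotype is unrecorded, and no parent or child forces a single allele at both positions; consistent genotype assignments exist with I-2 as BB or Bb or bb.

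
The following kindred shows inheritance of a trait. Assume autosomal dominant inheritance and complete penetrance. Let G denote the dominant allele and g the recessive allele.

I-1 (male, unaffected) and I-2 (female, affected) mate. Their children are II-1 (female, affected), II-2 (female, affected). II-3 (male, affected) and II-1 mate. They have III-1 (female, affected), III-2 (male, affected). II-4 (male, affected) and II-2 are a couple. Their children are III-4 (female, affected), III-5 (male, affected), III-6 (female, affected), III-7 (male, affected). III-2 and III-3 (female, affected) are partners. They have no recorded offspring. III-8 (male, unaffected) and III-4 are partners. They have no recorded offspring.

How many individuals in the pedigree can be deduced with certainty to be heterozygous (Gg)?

2

Obligate heterozygotes: II-1 is affected so carries G and received g from I-1 (gg), so II-1 is Gg; II-2 is affected so carries G and received g from I-1 (gg), so II-2 is Gg.
Every other individual is either homozygous by phenotype or has at least one consistent homozygous assignment, so the count is 2.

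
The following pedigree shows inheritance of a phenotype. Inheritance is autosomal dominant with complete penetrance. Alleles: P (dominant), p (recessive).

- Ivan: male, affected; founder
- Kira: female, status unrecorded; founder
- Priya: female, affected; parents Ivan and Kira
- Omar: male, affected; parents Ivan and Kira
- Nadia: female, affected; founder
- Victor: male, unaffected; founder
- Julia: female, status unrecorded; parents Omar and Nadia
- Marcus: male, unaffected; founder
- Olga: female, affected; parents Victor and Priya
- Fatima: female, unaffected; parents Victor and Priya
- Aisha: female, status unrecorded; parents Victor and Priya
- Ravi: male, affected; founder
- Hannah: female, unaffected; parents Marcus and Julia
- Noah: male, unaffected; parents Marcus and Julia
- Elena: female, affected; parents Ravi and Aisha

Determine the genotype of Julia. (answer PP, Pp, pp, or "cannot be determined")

cannot be determined

Julia's phenotype is unrecorded, and no parent or child forces a single allele at both positions; consistent genotype assignments exist with Julia as Pp or pp.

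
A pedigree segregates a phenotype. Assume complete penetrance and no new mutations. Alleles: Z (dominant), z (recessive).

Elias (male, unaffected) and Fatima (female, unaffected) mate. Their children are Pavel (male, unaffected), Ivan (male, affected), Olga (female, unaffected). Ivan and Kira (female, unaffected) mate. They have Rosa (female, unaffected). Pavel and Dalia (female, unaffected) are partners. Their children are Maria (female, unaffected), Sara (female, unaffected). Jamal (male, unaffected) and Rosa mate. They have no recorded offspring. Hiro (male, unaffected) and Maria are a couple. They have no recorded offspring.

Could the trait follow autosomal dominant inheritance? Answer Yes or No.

Under autosomal dominant, Ivan (affected, male) cannot arise from Elias (unaffected) × Fatima (unaffected).

No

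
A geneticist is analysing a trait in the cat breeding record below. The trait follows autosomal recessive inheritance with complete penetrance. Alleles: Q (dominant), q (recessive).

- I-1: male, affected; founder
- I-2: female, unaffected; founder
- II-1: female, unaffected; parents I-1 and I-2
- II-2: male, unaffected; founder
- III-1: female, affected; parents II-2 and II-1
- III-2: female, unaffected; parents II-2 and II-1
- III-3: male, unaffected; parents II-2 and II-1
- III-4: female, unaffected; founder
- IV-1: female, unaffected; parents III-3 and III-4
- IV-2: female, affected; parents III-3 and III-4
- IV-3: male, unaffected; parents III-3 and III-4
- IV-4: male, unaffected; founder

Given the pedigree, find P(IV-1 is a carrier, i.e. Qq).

III-3 is unaffected so carries Q and passed q to IV-2 (qq), so III-3 is Qq.
III-4 is unaffected so carries Q and passed q to IV-2 (qq), so III-4 is Qq.
Their cross gives offspring ratios 1/4 QQ : 1/2 Qq : 1/4 qq. Conditioning on IV-1 being unaffected, P(Qq) = 1/2 / 3/4 = 2/3.

2/3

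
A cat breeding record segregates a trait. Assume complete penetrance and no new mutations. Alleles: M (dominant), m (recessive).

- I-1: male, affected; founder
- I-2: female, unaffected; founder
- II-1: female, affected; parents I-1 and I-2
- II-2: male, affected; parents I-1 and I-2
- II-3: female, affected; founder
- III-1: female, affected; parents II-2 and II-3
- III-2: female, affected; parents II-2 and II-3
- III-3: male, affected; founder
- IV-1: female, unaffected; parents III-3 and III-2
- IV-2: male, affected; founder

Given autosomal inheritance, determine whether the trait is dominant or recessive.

III-3 and III-2 are both affected yet have an unaffected child IV-1. Under a recessive model two affected parents are homozygous and every child would be affected, so the trait cannot be recessive.

dominant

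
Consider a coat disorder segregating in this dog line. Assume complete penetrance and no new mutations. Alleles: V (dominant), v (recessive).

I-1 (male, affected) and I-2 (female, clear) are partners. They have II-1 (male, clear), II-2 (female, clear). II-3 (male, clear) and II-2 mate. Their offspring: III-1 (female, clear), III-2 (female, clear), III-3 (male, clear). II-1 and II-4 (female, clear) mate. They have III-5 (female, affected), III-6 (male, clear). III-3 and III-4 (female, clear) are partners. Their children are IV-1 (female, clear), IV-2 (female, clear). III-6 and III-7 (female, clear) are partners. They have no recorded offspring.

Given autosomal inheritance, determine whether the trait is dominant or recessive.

recessive

II-1 and II-4 are both clear yet have an affected child III-5. Under dominance, an affected child requires at least one affected parent, so the trait cannot be dominant.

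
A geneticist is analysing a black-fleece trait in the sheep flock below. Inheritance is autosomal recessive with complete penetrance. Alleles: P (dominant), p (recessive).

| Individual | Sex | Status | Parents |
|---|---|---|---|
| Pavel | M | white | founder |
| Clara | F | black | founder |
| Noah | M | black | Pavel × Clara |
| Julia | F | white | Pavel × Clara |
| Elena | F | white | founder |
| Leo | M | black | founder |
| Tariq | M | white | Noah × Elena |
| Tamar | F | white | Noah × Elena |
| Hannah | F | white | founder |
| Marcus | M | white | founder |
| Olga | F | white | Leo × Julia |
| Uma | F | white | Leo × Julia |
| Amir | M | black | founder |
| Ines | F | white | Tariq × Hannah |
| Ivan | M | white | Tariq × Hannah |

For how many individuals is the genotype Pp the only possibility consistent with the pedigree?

Obligate heterozygotes: Pavel is white so carries P and passed p to Noah (pp), so Pavel is Pp; Julia is white so carries P and received p from Clara (pp), so Julia is Pp; Tariq is white so carries P and received p from Noah (pp), so Tariq is Pp; Tamar is white so carries P and received p from Noah (pp), so Tamar is Pp; Olga is white so carries P and received p from Leo (pp), so Olga is Pp; Uma is white so carries P and received p from Leo (pp), so Uma is Pp.
Every other individual is either homozygous by phenotype or has at least one consistent homozygous assignment, so the count is 6.

6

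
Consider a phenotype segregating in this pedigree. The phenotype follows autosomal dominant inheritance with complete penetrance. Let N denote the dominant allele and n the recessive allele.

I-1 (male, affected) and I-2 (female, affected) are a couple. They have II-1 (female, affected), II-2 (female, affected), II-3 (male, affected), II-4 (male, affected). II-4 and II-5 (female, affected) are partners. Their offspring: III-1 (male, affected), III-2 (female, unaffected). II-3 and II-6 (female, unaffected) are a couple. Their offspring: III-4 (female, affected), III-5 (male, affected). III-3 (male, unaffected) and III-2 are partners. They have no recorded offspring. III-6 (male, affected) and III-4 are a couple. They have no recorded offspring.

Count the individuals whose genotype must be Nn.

4

Obligate heterozygotes: II-4 is affected so carries N and passed n to III-2 (nn), so II-4 is Nn; II-5 is affected so carries N and passed n to III-2 (nn), so II-5 is Nn; III-4 is affected so carries N and received n from II-6 (nn), so III-4 is Nn; III-5 is affected so carries N and received n from II-6 (nn), so III-5 is Nn.
Every other individual is either homozygous by phenotype or has at least one consistent homozygous assignment, so the count is 4.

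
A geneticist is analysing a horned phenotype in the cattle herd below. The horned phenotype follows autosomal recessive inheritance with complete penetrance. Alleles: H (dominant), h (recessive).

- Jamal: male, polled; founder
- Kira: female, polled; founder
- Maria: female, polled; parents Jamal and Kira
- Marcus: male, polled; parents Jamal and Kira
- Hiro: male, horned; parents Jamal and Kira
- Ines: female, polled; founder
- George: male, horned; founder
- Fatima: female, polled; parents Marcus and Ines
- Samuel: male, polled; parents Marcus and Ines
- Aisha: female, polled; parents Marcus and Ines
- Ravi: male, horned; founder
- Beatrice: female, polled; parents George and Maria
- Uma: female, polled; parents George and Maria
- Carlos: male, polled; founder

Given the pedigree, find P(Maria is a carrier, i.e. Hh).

Jamal is polled so carries H and passed h to Hiro (hh), so Jamal is Hh.
Kira is polled so carries H and passed h to Hiro (hh), so Kira is Hh.
Their cross gives offspring ratios 1/4 HH : 1/2 Hh : 1/4 hh. Conditioning on Maria being polled, P(Hh) = 1/2 / 3/4 = 2/3 before taking Maria's own offspring into account.
George is horned, so George is hh.
Now use Maria's offspring. Probability of each recorded status — polled daughter Beatrice: 1/2 if Maria is Hh, 1 if HH; polled daughter Uma: 1/2 if Maria is Hh, 1 if HH.
Bayes: P(Hh) = 2/3·1/4 / (2/3·1/4 + 1/3·1) = 1/3.

1/3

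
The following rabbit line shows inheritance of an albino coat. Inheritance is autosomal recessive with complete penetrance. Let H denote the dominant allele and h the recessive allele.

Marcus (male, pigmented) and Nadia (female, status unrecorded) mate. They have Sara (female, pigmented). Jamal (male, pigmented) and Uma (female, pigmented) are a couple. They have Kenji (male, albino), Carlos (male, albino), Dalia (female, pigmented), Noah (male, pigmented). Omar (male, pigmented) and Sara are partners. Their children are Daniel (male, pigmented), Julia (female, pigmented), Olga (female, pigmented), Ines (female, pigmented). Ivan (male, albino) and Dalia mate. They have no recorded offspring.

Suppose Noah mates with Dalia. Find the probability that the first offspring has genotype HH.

4/9

Jamal is pigmented so carries H and passed h to Kenji (hh), so Jamal is Hh.
Uma is pigmented so carries H and passed h to Kenji (hh), so Uma is Hh.
Noah is a pigmented offspring of Jamal (Hh) × Uma (Hh), whose cross gives 1/4 HH : 1/2 Hh : 1/4 hh; conditioning on being pigmented, Noah is HH with probability 1/3, Hh with probability 2/3.
Dalia is a pigmented offspring of Jamal (Hh) × Uma (Hh), whose cross gives 1/4 HH : 1/2 Hh : 1/4 hh; conditioning on being pigmented, Dalia is HH with probability 1/3, Hh with probability 2/3.
Summing over parental genotype combinations, P(offspring has genotype HH) = 1/9·1 + 2/9·1/2 + 2/9·1/2 + 4/9·1/4 = 4/9.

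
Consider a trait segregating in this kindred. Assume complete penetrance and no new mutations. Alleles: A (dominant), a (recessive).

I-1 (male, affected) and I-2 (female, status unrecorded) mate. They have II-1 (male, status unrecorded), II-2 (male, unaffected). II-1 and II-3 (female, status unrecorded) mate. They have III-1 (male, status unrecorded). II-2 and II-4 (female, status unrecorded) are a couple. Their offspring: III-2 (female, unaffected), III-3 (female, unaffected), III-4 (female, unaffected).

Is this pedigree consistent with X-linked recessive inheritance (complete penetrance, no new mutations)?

A consistent assignment under X-linked recessive exists: I-1 X^a Y, I-2 X^A X^A, II-1 X^A Y, II-2 X^A Y, II-3 X^A X^A, II-4 X^A X^A, III-1 X^A Y, III-2 X^A X^A, III-3 X^A X^A, III-4 X^A X^A.
In this assignment every recorded phenotype matches its genotype and every non-founder's genotype is obtainable from its parents' genotypes, so the pedigree is consistent.

Yes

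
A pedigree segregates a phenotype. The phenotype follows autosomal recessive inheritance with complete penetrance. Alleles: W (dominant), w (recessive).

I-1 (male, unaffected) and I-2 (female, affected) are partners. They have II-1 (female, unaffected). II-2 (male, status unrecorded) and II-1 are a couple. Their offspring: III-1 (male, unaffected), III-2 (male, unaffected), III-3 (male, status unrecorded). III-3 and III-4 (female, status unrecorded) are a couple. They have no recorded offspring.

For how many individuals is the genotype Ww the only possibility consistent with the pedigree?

1

Obligate heterozygotes: II-1 is unaffected so carries W and received w from I-2 (ww), so II-1 is Ww.
Every other individual is either homozygous by phenotype or has at least one consistent homozygous assignment, so the count is 1.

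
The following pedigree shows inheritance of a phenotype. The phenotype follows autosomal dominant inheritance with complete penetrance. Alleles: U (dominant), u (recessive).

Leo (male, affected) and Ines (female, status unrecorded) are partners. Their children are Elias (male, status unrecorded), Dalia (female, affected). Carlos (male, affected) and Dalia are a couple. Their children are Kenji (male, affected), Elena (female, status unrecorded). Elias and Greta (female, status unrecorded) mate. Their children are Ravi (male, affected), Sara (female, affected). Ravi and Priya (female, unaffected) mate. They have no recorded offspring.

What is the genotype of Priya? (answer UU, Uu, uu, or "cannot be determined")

uu

Priya is unaffected, so Priya is uu.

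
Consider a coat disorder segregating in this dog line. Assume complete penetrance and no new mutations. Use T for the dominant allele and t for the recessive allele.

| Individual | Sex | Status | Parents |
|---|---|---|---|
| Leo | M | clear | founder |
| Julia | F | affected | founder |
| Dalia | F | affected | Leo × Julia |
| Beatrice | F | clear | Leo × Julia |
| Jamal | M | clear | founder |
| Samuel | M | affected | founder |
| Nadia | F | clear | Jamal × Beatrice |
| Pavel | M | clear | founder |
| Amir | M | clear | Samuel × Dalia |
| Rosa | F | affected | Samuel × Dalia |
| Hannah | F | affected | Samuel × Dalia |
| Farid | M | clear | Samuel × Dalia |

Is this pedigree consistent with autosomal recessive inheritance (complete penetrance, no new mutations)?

Under autosomal recessive, Amir (clear, male) cannot arise from Samuel (affected) × Dalia (affected).

No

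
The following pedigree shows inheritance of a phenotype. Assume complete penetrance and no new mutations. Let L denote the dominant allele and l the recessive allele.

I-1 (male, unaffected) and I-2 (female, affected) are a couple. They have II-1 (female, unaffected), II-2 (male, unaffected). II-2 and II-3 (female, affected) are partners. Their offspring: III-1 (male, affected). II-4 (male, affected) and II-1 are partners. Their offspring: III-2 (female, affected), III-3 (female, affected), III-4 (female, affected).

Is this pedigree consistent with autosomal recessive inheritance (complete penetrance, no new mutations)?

Yes

A consistent assignment under autosomal recessive exists: I-1 LL, I-2 ll, II-1 Ll, II-2 Ll, II-3 ll, II-4 ll, III-1 ll, III-2 ll, III-3 ll, III-4 ll.
In this assignment every recorded phenotype matches its genotype and every non-founder's genotype is obtainable from its parents' genotypes, so the pedigree is consistent.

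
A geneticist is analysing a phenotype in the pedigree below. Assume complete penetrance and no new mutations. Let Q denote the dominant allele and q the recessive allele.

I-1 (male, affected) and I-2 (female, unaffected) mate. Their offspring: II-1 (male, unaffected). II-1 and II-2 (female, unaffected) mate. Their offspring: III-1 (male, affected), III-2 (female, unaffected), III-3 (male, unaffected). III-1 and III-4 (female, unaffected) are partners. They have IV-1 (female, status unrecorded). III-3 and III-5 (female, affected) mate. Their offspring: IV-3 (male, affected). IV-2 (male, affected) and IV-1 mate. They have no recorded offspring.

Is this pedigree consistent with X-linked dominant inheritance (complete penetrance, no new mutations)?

Under X-linked dominant, III-1 (affected, male) cannot arise from II-1 (unaffected) × II-2 (unaffected).

No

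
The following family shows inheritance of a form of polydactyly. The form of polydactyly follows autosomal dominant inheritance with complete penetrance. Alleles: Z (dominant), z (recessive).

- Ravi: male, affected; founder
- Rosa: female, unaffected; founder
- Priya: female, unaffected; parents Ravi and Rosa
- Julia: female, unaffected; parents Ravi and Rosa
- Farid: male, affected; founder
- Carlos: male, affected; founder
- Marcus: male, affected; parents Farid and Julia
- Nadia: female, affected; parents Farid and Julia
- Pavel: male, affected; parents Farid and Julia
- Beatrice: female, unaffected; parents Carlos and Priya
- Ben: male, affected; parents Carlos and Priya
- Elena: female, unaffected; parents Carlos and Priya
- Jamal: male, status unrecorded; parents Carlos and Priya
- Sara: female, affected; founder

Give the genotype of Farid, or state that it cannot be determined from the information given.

Farid's phenotype allows ZZ or Zz, and no parent or child forces a single allele at both positions; consistent genotype assignments exist with Farid as ZZ or Zz.

cannot be determined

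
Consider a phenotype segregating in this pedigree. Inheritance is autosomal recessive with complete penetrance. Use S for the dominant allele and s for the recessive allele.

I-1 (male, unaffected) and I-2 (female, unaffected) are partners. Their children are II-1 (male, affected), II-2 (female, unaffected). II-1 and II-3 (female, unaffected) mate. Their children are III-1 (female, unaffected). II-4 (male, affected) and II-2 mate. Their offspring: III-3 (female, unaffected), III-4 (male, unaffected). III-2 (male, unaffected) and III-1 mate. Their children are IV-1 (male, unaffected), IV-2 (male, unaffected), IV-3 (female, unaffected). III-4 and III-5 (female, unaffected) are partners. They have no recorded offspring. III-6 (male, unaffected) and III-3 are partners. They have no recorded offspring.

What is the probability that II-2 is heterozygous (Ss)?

I-1 is unaffected so carries S and passed s to II-1 (ss), so I-1 is Ss.
I-2 is unaffected so carries S and passed s to II-1 (ss), so I-2 is Ss.
Their cross gives offspring ratios 1/4 SS : 1/2 Ss : 1/4 ss. Conditioning on II-2 being unaffected, P(Ss) = 1/2 / 3/4 = 2/3 before taking II-2's own offspring into account.
II-4 is affected, so II-4 is ss.
Now use II-2's offspring. Probability of each recorded status — unaffected daughter III-3: 1/2 if II-2 is Ss, 1 if SS; unaffected son III-4: 1/2 if II-2 is Ss, 1 if SS.
Bayes: P(Ss) = 2/3·1/4 / (2/3·1/4 + 1/3·1) = 1/3.

1/3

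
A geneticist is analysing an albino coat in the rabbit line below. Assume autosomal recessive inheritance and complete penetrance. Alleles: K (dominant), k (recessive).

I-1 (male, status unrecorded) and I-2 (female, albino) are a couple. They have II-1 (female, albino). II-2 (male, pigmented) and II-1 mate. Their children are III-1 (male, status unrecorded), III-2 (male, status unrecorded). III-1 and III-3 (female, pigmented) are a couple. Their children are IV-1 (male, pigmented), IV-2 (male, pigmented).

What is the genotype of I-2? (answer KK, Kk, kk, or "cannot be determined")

I-2 is albino, so I-2 is kk.

kk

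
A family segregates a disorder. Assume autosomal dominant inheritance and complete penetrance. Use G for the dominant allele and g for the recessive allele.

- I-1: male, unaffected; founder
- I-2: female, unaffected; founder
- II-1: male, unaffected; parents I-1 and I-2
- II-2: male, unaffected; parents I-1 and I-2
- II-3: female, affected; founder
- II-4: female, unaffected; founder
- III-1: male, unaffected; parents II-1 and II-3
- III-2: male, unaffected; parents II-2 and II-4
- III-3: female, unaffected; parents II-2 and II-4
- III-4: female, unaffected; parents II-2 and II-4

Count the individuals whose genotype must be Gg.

Obligate heterozygotes: II-3 is affected so carries G and passed g to III-1 (gg), so II-3 is Gg.
Every other individual is either homozygous by phenotype or has at least one consistent homozygous assignment, so the count is 1.

1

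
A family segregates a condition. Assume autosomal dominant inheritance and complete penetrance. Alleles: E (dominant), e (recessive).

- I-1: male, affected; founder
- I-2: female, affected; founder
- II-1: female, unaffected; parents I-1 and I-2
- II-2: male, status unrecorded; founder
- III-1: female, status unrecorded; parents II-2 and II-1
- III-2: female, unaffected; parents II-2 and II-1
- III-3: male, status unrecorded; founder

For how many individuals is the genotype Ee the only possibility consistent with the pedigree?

Obligate heterozygotes: I-1 is affected so carries E and passed e to II-1 (ee), so I-1 is Ee; I-2 is affected so carries E and passed e to II-1 (ee), so I-2 is Ee.
Every other individual is either homozygous by phenotype or has at least one consistent homozygous assignment, so the count is 2.

2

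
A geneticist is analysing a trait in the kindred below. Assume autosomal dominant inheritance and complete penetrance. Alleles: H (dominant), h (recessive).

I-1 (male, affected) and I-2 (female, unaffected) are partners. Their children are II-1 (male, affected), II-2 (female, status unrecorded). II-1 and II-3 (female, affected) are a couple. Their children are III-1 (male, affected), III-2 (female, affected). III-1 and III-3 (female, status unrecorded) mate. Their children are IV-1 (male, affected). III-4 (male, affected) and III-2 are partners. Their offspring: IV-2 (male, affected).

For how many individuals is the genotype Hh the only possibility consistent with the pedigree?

1

Obligate heterozygotes: II-1 is affected so carries H and received h from I-2 (hh), so II-1 is Hh.
Every other individual is either homozygous by phenotype or has at least one consistent homozygous assignment, so the count is 1.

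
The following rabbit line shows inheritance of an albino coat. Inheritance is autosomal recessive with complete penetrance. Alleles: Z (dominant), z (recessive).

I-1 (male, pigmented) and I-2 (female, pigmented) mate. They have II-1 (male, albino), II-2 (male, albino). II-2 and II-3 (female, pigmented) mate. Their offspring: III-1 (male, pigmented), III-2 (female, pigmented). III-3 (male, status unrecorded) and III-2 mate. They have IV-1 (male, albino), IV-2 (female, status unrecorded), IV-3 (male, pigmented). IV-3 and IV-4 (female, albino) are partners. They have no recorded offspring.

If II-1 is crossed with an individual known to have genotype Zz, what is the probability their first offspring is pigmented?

1/2

II-1 is albino, so II-1 is zz.
The cross gives 1/2 Zz : 1/2 zz, so P(offspring is pigmented) = 1/2.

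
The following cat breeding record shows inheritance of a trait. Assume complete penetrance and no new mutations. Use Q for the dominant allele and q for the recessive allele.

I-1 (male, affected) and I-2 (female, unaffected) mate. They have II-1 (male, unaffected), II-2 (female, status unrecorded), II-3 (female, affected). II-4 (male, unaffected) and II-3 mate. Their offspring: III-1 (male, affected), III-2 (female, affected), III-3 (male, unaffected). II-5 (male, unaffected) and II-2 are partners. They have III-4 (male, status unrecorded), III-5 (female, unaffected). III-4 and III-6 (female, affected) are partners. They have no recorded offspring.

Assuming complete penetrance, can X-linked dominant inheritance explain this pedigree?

Yes

A consistent assignment under X-linked dominant exists: I-1 X^Q Y, I-2 X^q X^q, II-1 X^q Y, II-2 X^Q X^q, II-3 X^Q X^q, II-4 X^q Y, II-5 X^q Y, III-1 X^Q Y, III-2 X^Q X^q, III-3 X^q Y, III-4 X^Q Y, III-5 X^q X^q, III-6 X^Q X^Q.
In this assignment every recorded phenotype matches its genotype and every non-founder's genotype is obtainable from its parents' genotypes, so the pedigree is consistent.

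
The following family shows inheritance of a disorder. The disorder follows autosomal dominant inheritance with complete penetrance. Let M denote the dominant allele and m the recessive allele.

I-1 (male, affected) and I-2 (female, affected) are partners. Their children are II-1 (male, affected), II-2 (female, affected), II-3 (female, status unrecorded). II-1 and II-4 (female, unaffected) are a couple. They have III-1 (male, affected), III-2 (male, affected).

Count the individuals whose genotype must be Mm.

Obligate heterozygotes: III-1 is affected so carries M and received m from II-4 (mm), so III-1 is Mm; III-2 is affected so carries M and received m from II-4 (mm), so III-2 is Mm.
Every other individual is either homozygous by phenotype or has at least one consistent homozygous assignment, so the count is 2.

2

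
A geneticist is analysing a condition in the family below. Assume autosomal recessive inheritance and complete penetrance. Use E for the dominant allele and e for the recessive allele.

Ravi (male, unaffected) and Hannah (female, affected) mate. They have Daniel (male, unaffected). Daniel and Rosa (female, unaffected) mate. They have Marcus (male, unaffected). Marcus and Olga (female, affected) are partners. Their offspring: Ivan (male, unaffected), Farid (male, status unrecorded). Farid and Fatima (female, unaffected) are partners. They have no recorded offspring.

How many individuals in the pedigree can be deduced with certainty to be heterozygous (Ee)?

Obligate heterozygotes: Daniel is unaffected so carries E and received e from Hannah (ee), so Daniel is Ee; Ivan is unaffected so carries E and received e from Olga (ee), so Ivan is Ee.
Every other individual is either homozygous by phenotype or has at least one consistent homozygous assignment, so the count is 2.

2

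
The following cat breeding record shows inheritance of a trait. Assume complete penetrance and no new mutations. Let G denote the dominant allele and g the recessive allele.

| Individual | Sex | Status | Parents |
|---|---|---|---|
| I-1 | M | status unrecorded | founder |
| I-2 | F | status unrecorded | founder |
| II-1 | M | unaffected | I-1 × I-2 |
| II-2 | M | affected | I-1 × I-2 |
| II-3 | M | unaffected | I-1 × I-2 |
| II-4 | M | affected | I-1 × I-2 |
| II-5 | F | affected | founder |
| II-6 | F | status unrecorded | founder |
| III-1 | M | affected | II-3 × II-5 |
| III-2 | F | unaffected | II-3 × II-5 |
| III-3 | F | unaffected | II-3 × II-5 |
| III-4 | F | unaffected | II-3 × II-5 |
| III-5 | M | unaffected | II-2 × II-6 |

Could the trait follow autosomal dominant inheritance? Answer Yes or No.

Yes

A consistent assignment under autosomal dominant exists: I-1 Gg, I-2 Gg, II-1 gg, II-2 Gg, II-3 gg, II-4 GG, II-5 Gg, II-6 Gg, III-1 Gg, III-2 gg, III-3 gg, III-4 gg, III-5 gg.
In this assignment every recorded phenotype matches its genotype and every non-founder's genotype is obtainable from its parents' genotypes, so the pedigree is consistent.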